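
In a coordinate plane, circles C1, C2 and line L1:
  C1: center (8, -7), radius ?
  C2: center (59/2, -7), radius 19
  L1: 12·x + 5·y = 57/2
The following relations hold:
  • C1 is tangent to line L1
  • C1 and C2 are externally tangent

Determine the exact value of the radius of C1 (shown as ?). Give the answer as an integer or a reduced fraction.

5/2

1. [C1‖L1]  r_C1² − 25/4 = 0  ⇒  r_C1 = 5/2 (r>0 drops 1)
2. [ext C1·C2]  r_C1² + 38r_C1 − 405/4 = 0  ⇒  r_C1 = 5/2 (r>0 drops 1)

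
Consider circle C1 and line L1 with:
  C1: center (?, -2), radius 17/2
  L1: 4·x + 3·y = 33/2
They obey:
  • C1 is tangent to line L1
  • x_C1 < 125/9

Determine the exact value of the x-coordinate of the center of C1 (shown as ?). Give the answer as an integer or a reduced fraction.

-5

1. [C1‖L1]  x_C1² − (45/4)x_C1 − 325/4 = 0  ⇒  x_C1 = -5 or 65/4
2. given x_C1 < 125/9: keep -5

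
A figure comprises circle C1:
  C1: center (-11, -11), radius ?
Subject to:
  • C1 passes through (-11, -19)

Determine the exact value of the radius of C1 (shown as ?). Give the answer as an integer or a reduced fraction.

8

1. [C1∋P]  r_C1² − 64 = 0  ⇒  r_C1 = 8 (r>0 drops 1)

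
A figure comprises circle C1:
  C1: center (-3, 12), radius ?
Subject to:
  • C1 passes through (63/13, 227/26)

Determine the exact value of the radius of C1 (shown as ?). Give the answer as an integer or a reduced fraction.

1. [C1∋P]  r_C1² − 289/4 = 0  ⇒  r_C1 = 17/2 (r>0 drops 1)

17/2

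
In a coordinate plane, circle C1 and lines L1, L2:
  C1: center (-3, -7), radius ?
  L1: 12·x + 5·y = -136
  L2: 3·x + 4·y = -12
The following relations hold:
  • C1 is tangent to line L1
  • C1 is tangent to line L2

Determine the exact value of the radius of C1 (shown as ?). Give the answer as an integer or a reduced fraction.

1. [C1‖L1]  r_C1² − 25 = 0  ⇒  r_C1 = 5 (r>0 drops 1)
2. [C1‖L2]  r_C1² − 25 = 0  ⇒  r_C1 = 5 (r>0 drops 1)

5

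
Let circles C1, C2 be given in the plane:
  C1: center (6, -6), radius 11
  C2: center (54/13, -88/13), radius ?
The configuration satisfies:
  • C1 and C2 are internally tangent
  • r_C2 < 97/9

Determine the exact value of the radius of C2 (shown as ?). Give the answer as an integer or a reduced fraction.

1. [int C1,C2]  r_C2² − 22r_C2 + 117 = 0  ⇒  r_C2 = 9 or 13
2. given r_C2 < 97/9: keep 9

9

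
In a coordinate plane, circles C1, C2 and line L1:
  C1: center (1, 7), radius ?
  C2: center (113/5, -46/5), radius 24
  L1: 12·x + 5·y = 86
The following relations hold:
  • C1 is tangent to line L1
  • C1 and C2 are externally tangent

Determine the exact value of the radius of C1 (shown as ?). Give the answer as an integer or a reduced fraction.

3

1. [C1‖L1]  r_C1² − 9 = 0  ⇒  r_C1 = 3 (r>0 drops 1)
2. [ext C1·C2]  r_C1² + 48r_C1 − 153 = 0  ⇒  r_C1 = 3 (r>0 drops 1)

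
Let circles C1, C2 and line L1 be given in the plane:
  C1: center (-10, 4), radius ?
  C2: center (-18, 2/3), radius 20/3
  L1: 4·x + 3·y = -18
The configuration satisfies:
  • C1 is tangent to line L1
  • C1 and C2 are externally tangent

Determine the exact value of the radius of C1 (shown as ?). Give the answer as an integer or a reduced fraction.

2

1. [C1‖L1]  r_C1² − 4 = 0  ⇒  r_C1 = 2 (r>0 drops 1)
2. [ext C1·C2]  r_C1² + (40/3)r_C1 − 92/3 = 0  ⇒  r_C1 = 2 (r>0 drops 1)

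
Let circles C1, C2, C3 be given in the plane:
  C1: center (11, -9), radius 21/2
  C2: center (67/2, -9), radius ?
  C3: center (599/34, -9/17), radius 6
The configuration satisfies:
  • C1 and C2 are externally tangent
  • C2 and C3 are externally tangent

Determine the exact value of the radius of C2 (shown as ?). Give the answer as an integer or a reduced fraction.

1. [ext C1·C2]  r_C2² + 21r_C2 − 396 = 0  ⇒  r_C2 = 12 (r>0 drops 1)
2. [ext C2·C3]  r_C2² + 12r_C2 − 288 = 0  ⇒  r_C2 = 12 (r>0 drops 1)

12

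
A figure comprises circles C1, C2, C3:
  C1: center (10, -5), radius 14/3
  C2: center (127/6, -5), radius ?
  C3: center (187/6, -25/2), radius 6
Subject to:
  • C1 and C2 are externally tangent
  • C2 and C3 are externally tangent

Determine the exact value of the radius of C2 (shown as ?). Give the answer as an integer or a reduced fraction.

13/2

1. [ext C1·C2]  r_C2² + (28/3)r_C2 − 1235/12 = 0  ⇒  r_C2 = 13/2 (r>0 drops 1)
2. [ext C2·C3]  r_C2² + 12r_C2 − 481/4 = 0  ⇒  r_C2 = 13/2 (r>0 drops 1)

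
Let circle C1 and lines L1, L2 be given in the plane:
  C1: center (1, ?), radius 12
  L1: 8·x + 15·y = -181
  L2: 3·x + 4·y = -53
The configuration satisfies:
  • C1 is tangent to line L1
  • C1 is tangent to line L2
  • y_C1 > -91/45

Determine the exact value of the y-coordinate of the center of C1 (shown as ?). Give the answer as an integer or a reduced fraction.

1. [C1‖L1]  y_C1² + (126/5)y_C1 − 131/5 = 0  ⇒  y_C1 = -131/5 or 1
2. [C1‖L2]  y_C1² + 28y_C1 − 29 = 0  ⇒  y_C1 = -29 or 1

1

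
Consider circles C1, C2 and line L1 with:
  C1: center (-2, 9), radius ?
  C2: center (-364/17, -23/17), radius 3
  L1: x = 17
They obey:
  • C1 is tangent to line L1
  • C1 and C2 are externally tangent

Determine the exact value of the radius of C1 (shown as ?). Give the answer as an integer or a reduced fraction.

19

1. [C1‖L1]  r_C1² − 361 = 0  ⇒  r_C1 = 19 (r>0 drops 1)
2. [ext C1·C2]  r_C1² + 6r_C1 − 475 = 0  ⇒  r_C1 = 19 (r>0 drops 1)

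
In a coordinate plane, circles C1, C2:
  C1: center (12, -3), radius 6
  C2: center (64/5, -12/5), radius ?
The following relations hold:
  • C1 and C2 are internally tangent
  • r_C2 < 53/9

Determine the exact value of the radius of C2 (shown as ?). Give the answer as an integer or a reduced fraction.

1. [int C1,C2]  r_C2² − 12r_C2 + 35 = 0  ⇒  r_C2 = 5 or 7
2. given r_C2 < 53/9: keep 5

5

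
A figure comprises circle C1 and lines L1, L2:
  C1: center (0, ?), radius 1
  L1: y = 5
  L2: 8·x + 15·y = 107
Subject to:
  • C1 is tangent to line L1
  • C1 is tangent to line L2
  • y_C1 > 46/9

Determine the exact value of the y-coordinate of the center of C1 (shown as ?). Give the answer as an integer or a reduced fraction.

6

1. [C1‖L1]  y_C1² − 10y_C1 + 24 = 0  ⇒  y_C1 = 4 or 6
2. [C1‖L2]  y_C1² − (214/15)y_C1 + 248/5 = 0  ⇒  y_C1 = 6 or 124/15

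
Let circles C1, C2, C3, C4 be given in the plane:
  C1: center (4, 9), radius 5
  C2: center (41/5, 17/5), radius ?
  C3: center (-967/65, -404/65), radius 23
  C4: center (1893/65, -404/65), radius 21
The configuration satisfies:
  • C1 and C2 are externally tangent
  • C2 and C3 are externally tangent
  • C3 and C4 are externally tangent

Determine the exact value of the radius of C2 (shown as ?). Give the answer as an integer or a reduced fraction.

1. [ext C1·C2]  r_C2² + 10r_C2 − 24 = 0  ⇒  r_C2 = 2 (r>0 drops 1)
2. [ext C2·C3]  r_C2² + 46r_C2 − 96 = 0  ⇒  r_C2 = 2 (r>0 drops 1)

2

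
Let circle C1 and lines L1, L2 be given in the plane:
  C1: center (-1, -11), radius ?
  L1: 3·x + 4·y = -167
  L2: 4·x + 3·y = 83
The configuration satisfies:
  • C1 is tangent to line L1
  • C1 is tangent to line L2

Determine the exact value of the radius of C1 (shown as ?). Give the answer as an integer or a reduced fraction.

24

1. [C1‖L1]  r_C1² − 576 = 0  ⇒  r_C1 = 24 (r>0 drops 1)
2. [C1‖L2]  r_C1² − 576 = 0  ⇒  r_C1 = 24 (r>0 drops 1)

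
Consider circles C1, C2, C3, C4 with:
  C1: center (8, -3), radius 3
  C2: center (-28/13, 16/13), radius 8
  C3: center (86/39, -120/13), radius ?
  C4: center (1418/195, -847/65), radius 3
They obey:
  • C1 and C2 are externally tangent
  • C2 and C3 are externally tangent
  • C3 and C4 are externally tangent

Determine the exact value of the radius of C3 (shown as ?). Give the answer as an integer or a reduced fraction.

10/3

1. [ext C2·C3]  r_C3² + 16r_C3 − 580/9 = 0  ⇒  r_C3 = 10/3 (r>0 drops 1)
2. [ext C3·C4]  r_C3² + 6r_C3 − 280/9 = 0  ⇒  r_C3 = 10/3 (r>0 drops 1)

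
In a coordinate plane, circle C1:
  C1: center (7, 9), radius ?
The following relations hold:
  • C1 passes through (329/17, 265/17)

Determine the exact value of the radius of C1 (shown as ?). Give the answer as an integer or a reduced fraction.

1. [C1∋P]  r_C1² − 196 = 0  ⇒  r_C1 = 14 (r>0 drops 1)

14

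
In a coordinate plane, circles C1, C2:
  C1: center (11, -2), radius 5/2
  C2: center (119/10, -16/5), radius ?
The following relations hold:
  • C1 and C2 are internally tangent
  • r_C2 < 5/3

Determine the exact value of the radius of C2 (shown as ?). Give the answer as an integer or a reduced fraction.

1

1. [int C1,C2]  r_C2² − 5r_C2 + 4 = 0  ⇒  r_C2 = 1 or 4
2. given r_C2 < 5/3: keep 1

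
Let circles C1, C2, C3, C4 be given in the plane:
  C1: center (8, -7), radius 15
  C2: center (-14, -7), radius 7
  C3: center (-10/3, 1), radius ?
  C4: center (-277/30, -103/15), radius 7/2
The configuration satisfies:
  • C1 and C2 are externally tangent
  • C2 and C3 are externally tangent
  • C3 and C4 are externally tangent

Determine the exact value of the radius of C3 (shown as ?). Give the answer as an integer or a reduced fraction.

1. [ext C2·C3]  r_C3² + 14r_C3 − 1159/9 = 0  ⇒  r_C3 = 19/3 (r>0 drops 1)
2. [ext C3·C4]  r_C3² + 7r_C3 − 760/9 = 0  ⇒  r_C3 = 19/3 (r>0 drops 1)

19/3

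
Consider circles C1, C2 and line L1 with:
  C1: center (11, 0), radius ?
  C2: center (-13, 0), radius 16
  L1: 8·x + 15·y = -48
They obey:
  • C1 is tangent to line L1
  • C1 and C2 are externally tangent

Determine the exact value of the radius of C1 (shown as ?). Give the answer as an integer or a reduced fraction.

8

1. [C1‖L1]  r_C1² − 64 = 0  ⇒  r_C1 = 8 (r>0 drops 1)
2. [ext C1·C2]  r_C1² + 32r_C1 − 320 = 0  ⇒  r_C1 = 8 (r>0 drops 1)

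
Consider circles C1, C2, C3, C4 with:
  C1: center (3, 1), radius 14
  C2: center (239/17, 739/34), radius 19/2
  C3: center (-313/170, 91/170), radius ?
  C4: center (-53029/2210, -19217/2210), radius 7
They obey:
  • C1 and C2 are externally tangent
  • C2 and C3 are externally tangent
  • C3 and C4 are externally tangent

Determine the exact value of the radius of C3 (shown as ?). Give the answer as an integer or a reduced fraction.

17

1. [ext C2·C3]  r_C3² + 19r_C3 − 612 = 0  ⇒  r_C3 = 17 (r>0 drops 1)
2. [ext C3·C4]  r_C3² + 14r_C3 − 527 = 0  ⇒  r_C3 = 17 (r>0 drops 1)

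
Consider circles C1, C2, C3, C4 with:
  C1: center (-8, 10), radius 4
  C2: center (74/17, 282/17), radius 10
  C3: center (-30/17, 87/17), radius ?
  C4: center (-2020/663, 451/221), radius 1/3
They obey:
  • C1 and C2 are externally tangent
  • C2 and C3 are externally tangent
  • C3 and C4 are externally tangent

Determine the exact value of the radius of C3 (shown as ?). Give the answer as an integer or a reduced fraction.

3

1. [ext C2·C3]  r_C3² + 20r_C3 − 69 = 0  ⇒  r_C3 = 3 (r>0 drops 1)
2. [ext C3·C4]  r_C3² + (2/3)r_C3 − 11 = 0  ⇒  r_C3 = 3 (r>0 drops 1)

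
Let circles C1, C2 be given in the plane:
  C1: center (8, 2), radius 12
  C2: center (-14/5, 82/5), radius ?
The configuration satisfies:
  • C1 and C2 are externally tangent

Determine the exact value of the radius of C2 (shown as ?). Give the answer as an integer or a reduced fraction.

6

1. [ext C1·C2]  r_C2² + 24r_C2 − 180 = 0  ⇒  r_C2 = 6 (r>0 drops 1)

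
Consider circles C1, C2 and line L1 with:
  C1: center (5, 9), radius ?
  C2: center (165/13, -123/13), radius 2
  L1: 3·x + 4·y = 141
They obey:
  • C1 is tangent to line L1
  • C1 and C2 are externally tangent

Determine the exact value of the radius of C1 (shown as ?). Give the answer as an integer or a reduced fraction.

1. [C1‖L1]  r_C1² − 324 = 0  ⇒  r_C1 = 18 (r>0 drops 1)
2. [ext C1·C2]  r_C1² + 4r_C1 − 396 = 0  ⇒  r_C1 = 18 (r>0 drops 1)

18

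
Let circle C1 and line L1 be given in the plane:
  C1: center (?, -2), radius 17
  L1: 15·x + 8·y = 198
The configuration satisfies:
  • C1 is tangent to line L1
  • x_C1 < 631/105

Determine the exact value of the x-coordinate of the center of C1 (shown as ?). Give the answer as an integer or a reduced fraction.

-5

1. [C1‖L1]  x_C1² − (428/15)x_C1 − 503/3 = 0  ⇒  x_C1 = -5 or 503/15
2. given x_C1 < 631/105: keep -5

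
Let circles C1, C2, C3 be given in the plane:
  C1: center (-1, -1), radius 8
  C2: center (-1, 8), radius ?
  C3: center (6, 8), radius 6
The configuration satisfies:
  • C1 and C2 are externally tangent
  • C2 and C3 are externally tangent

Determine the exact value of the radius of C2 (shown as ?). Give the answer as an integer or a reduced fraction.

1

1. [ext C1·C2]  r_C2² + 16r_C2 − 17 = 0  ⇒  r_C2 = 1 (r>0 drops 1)
2. [ext C2·C3]  r_C2² + 12r_C2 − 13 = 0  ⇒  r_C2 = 1 (r>0 drops 1)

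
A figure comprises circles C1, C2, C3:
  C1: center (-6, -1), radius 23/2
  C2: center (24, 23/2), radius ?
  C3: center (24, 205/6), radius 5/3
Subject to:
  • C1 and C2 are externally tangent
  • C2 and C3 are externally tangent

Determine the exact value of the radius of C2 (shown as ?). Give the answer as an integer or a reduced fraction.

21

1. [ext C1·C2]  r_C2² + 23r_C2 − 924 = 0  ⇒  r_C2 = 21 (r>0 drops 1)
2. [ext C2·C3]  r_C2² + (10/3)r_C2 − 511 = 0  ⇒  r_C2 = 21 (r>0 drops 1)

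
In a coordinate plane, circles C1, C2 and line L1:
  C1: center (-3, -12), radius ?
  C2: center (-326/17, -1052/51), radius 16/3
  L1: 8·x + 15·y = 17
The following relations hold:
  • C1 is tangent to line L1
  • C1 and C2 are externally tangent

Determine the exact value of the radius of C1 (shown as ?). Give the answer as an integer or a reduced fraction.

1. [C1‖L1]  r_C1² − 169 = 0  ⇒  r_C1 = 13 (r>0 drops 1)
2. [ext C1·C2]  r_C1² + (32/3)r_C1 − 923/3 = 0  ⇒  r_C1 = 13 (r>0 drops 1)

13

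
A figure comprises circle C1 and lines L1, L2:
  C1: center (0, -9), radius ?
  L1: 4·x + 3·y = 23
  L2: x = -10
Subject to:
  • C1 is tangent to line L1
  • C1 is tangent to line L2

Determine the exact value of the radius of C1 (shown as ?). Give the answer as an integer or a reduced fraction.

1. [C1‖L1]  r_C1² − 100 = 0  ⇒  r_C1 = 10 (r>0 drops 1)
2. [C1‖L2]  r_C1² − 100 = 0  ⇒  r_C1 = 10 (r>0 drops 1)

10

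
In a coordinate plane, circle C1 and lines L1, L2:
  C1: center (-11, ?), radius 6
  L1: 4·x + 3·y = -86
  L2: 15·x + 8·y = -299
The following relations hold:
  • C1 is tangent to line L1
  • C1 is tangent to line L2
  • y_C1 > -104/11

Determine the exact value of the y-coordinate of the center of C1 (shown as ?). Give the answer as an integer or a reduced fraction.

-4

1. [C1‖L1]  y_C1² + 28y_C1 + 96 = 0  ⇒  y_C1 = -24 or -4
2. [C1‖L2]  y_C1² + (67/2)y_C1 + 118 = 0  ⇒  y_C1 = -59/2 or -4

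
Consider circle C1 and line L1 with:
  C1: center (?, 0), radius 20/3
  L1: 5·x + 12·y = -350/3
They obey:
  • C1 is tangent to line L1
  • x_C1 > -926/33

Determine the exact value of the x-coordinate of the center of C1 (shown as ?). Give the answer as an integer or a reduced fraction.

-6

1. [C1‖L1]  x_C1² + (140/3)x_C1 + 244 = 0  ⇒  x_C1 = -122/3 or -6
2. given x_C1 > -926/33: keep -6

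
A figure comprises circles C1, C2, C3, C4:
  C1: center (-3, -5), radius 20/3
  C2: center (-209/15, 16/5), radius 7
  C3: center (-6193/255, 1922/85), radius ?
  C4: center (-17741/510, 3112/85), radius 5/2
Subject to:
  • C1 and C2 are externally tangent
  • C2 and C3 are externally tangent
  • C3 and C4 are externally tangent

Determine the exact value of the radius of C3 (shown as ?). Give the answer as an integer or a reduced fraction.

15

1. [ext C2·C3]  r_C3² + 14r_C3 − 435 = 0  ⇒  r_C3 = 15 (r>0 drops 1)
2. [ext C3·C4]  r_C3² + 5r_C3 − 300 = 0  ⇒  r_C3 = 15 (r>0 drops 1)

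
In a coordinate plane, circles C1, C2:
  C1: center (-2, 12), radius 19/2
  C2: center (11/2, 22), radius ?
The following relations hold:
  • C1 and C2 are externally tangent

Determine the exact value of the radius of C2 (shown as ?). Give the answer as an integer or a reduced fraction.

1. [ext C1·C2]  r_C2² + 19r_C2 − 66 = 0  ⇒  r_C2 = 3 (r>0 drops 1)

3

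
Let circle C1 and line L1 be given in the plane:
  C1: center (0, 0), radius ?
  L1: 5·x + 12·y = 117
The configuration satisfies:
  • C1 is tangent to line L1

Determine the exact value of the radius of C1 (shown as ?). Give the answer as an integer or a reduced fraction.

9

1. [C1‖L1]  r_C1² − 81 = 0  ⇒  r_C1 = 9 (r>0 drops 1)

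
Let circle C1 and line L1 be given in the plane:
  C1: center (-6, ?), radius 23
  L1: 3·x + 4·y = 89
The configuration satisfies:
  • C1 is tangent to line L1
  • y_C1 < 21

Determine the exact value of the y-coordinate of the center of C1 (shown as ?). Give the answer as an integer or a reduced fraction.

1. [C1‖L1]  y_C1² − (107/2)y_C1 − 111 = 0  ⇒  y_C1 = -2 or 111/2
2. given y_C1 < 21: keep -2

-2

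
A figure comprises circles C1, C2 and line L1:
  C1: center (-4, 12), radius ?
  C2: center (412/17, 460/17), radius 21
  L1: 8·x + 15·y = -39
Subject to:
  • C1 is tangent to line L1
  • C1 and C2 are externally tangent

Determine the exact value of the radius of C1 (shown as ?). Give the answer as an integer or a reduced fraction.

1. [C1‖L1]  r_C1² − 121 = 0  ⇒  r_C1 = 11 (r>0 drops 1)
2. [ext C1·C2]  r_C1² + 42r_C1 − 583 = 0  ⇒  r_C1 = 11 (r>0 drops 1)

11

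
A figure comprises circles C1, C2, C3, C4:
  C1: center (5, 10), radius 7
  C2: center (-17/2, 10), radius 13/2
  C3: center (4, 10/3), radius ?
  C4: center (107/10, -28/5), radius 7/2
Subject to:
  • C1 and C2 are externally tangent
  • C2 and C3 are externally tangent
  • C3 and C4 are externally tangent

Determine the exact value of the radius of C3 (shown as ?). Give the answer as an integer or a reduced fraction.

23/3

1. [ext C2·C3]  r_C3² + 13r_C3 − 1426/9 = 0  ⇒  r_C3 = 23/3 (r>0 drops 1)
2. [ext C3·C4]  r_C3² + 7r_C3 − 1012/9 = 0  ⇒  r_C3 = 23/3 (r>0 drops 1)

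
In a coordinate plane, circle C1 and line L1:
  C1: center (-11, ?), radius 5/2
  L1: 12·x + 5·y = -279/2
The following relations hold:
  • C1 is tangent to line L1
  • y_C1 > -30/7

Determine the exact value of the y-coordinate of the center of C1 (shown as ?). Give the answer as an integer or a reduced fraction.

5

1. [C1‖L1]  y_C1² + 3y_C1 − 40 = 0  ⇒  y_C1 = -8 or 5
2. given y_C1 > -30/7: keep 5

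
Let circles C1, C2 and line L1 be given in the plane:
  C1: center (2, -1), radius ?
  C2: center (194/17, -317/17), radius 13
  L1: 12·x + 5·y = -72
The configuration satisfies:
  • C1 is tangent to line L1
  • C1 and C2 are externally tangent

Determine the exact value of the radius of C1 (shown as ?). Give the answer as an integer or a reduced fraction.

7

1. [C1‖L1]  r_C1² − 49 = 0  ⇒  r_C1 = 7 (r>0 drops 1)
2. [ext C1·C2]  r_C1² + 26r_C1 − 231 = 0  ⇒  r_C1 = 7 (r>0 drops 1)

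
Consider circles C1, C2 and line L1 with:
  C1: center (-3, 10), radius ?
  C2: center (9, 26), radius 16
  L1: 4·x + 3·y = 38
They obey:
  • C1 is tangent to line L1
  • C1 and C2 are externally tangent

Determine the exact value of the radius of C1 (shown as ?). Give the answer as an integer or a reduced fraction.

1. [C1‖L1]  r_C1² − 16 = 0  ⇒  r_C1 = 4 (r>0 drops 1)
2. [ext C1·C2]  r_C1² + 32r_C1 − 144 = 0  ⇒  r_C1 = 4 (r>0 drops 1)

4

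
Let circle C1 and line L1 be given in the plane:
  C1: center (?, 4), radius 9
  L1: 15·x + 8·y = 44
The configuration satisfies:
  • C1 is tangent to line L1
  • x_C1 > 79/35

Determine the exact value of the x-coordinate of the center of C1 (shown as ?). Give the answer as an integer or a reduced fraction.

1. [C1‖L1]  x_C1² − (8/5)x_C1 − 517/5 = 0  ⇒  x_C1 = -47/5 or 11
2. given x_C1 > 79/35: keep 11

11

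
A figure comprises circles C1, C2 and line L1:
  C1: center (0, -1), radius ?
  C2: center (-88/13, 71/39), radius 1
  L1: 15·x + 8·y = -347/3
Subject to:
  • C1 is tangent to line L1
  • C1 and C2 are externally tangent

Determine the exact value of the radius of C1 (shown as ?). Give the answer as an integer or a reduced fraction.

19/3

1. [C1‖L1]  r_C1² − 361/9 = 0  ⇒  r_C1 = 19/3 (r>0 drops 1)
2. [ext C1·C2]  r_C1² + 2r_C1 − 475/9 = 0  ⇒  r_C1 = 19/3 (r>0 drops 1)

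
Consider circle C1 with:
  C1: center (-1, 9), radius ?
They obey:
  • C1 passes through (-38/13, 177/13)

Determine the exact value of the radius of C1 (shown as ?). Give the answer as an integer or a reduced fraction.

1. [C1∋P]  r_C1² − 25 = 0  ⇒  r_C1 = 5 (r>0 drops 1)

5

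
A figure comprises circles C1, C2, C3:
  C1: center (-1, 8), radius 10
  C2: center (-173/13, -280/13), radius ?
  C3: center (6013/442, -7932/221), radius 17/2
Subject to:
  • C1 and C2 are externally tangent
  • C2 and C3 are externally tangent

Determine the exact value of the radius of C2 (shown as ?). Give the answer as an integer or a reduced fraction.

1. [ext C1·C2]  r_C2² + 20r_C2 − 924 = 0  ⇒  r_C2 = 22 (r>0 drops 1)
2. [ext C2·C3]  r_C2² + 17r_C2 − 858 = 0  ⇒  r_C2 = 22 (r>0 drops 1)

22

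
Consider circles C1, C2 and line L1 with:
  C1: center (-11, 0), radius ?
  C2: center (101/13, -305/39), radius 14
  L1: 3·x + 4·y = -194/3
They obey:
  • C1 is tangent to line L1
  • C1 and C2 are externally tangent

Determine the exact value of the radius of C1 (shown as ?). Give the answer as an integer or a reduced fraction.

1. [C1‖L1]  r_C1² − 361/9 = 0  ⇒  r_C1 = 19/3 (r>0 drops 1)
2. [ext C1·C2]  r_C1² + 28r_C1 − 1957/9 = 0  ⇒  r_C1 = 19/3 (r>0 drops 1)

19/3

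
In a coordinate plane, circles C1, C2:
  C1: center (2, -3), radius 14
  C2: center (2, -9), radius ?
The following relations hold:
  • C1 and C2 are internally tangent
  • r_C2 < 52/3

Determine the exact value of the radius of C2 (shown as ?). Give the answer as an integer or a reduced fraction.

8

1. [int C1,C2]  r_C2² − 28r_C2 + 160 = 0  ⇒  r_C2 = 8 or 20
2. given r_C2 < 52/3: keep 8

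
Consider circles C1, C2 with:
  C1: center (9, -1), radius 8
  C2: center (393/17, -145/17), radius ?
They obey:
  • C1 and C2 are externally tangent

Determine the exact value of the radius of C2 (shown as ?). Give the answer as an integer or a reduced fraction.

1. [ext C1·C2]  r_C2² + 16r_C2 − 192 = 0  ⇒  r_C2 = 8 (r>0 drops 1)

8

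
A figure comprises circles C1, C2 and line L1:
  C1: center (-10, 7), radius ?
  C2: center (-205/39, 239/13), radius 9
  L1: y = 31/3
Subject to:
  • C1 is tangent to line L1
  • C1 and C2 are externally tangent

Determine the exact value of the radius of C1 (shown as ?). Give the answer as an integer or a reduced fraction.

1. [C1‖L1]  r_C1² − 100/9 = 0  ⇒  r_C1 = 10/3 (r>0 drops 1)
2. [ext C1·C2]  r_C1² + 18r_C1 − 640/9 = 0  ⇒  r_C1 = 10/3 (r>0 drops 1)

10/3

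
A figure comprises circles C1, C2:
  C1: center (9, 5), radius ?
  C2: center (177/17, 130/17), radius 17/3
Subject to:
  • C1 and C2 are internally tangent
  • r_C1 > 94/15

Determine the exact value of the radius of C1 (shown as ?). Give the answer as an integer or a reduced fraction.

26/3

1. [int C1,C2]  r_C1² − (34/3)r_C1 + 208/9 = 0  ⇒  r_C1 = 8/3 or 26/3
2. given r_C1 > 94/15: keep 26/3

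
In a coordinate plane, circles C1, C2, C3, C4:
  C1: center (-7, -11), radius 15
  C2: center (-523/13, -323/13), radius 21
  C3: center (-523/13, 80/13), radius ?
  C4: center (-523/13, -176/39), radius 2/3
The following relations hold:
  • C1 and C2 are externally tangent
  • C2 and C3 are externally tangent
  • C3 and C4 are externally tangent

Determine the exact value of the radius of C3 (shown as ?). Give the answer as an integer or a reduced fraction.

1. [ext C2·C3]  r_C3² + 42r_C3 − 520 = 0  ⇒  r_C3 = 10 (r>0 drops 1)
2. [ext C3·C4]  r_C3² + (4/3)r_C3 − 340/3 = 0  ⇒  r_C3 = 10 (r>0 drops 1)

10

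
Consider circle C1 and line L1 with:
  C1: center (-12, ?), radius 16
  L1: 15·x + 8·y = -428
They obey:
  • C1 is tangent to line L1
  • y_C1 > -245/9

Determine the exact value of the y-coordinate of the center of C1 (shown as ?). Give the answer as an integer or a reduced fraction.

1. [C1‖L1]  y_C1² + 62y_C1 − 195 = 0  ⇒  y_C1 = -65 or 3
2. given y_C1 > -245/9: keep 3

3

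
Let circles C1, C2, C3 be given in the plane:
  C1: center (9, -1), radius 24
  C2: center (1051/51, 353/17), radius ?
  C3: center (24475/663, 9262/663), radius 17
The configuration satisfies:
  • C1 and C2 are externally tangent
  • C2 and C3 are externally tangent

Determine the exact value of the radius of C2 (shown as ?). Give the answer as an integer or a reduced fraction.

1. [ext C1·C2]  r_C2² + 48r_C2 − 292/9 = 0  ⇒  r_C2 = 2/3 (r>0 drops 1)
2. [ext C2·C3]  r_C2² + 34r_C2 − 208/9 = 0  ⇒  r_C2 = 2/3 (r>0 drops 1)

2/3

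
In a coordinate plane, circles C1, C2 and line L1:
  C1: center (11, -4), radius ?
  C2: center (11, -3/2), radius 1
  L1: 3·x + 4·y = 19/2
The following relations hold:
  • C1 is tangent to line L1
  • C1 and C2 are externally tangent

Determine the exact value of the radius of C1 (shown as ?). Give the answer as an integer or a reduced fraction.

3/2

1. [C1‖L1]  r_C1² − 9/4 = 0  ⇒  r_C1 = 3/2 (r>0 drops 1)
2. [ext C1·C2]  r_C1² + 2r_C1 − 21/4 = 0  ⇒  r_C1 = 3/2 (r>0 drops 1)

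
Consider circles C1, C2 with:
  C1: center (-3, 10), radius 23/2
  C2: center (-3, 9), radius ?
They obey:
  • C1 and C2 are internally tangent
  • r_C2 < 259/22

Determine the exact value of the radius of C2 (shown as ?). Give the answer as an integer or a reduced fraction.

1. [int C1,C2]  r_C2² − 23r_C2 + 525/4 = 0  ⇒  r_C2 = 21/2 or 25/2
2. given r_C2 < 259/22: keep 21/2

21/2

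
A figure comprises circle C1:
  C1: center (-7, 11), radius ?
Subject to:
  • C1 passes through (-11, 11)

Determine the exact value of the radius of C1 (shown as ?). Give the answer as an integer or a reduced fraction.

1. [C1∋P]  r_C1² − 16 = 0  ⇒  r_C1 = 4 (r>0 drops 1)

4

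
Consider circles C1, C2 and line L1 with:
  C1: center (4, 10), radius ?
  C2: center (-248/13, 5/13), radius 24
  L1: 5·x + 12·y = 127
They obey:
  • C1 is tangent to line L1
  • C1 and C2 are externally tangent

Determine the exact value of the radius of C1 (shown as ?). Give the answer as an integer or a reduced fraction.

1. [C1‖L1]  r_C1² − 1 = 0  ⇒  r_C1 = 1 (r>0 drops 1)
2. [ext C1·C2]  r_C1² + 48r_C1 − 49 = 0  ⇒  r_C1 = 1 (r>0 drops 1)

1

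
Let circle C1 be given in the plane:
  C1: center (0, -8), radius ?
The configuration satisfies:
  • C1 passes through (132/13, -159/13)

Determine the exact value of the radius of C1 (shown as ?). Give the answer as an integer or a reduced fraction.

11

1. [C1∋P]  r_C1² − 121 = 0  ⇒  r_C1 = 11 (r>0 drops 1)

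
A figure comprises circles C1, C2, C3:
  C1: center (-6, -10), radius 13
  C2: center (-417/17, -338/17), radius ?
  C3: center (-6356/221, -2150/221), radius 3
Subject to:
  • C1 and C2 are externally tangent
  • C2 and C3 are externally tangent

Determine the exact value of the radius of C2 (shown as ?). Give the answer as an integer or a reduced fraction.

8

1. [ext C1·C2]  r_C2² + 26r_C2 − 272 = 0  ⇒  r_C2 = 8 (r>0 drops 1)
2. [ext C2·C3]  r_C2² + 6r_C2 − 112 = 0  ⇒  r_C2 = 8 (r>0 drops 1)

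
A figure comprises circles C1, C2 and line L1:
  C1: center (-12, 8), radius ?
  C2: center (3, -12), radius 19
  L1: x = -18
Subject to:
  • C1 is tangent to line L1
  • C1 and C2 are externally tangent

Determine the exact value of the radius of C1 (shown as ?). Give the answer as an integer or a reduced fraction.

1. [C1‖L1]  r_C1² − 36 = 0  ⇒  r_C1 = 6 (r>0 drops 1)
2. [ext C1·C2]  r_C1² + 38r_C1 − 264 = 0  ⇒  r_C1 = 6 (r>0 drops 1)

6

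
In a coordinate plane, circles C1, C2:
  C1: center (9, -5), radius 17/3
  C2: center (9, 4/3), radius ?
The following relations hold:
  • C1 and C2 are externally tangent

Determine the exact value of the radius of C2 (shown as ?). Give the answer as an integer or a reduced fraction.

2/3

1. [ext C1·C2]  r_C2² + (34/3)r_C2 − 8 = 0  ⇒  r_C2 = 2/3 (r>0 drops 1)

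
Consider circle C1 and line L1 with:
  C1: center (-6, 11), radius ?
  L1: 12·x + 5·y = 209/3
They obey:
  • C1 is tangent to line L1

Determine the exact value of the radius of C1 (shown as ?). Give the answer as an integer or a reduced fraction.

20/3

1. [C1‖L1]  r_C1² − 400/9 = 0  ⇒  r_C1 = 20/3 (r>0 drops 1)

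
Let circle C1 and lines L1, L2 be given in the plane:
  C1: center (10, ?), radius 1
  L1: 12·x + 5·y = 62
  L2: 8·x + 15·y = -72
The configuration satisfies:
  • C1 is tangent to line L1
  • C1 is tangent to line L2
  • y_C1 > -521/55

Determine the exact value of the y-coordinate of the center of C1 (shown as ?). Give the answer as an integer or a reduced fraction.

1. [C1‖L1]  y_C1² + (116/5)y_C1 + 639/5 = 0  ⇒  y_C1 = -71/5 or -9
2. [C1‖L2]  y_C1² + (304/15)y_C1 + 507/5 = 0  ⇒  y_C1 = -169/15 or -9

-9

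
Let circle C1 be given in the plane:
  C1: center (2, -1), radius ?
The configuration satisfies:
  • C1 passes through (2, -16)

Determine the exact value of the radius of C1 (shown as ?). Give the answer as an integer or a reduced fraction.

1. [C1∋P]  r_C1² − 225 = 0  ⇒  r_C1 = 15 (r>0 drops 1)

15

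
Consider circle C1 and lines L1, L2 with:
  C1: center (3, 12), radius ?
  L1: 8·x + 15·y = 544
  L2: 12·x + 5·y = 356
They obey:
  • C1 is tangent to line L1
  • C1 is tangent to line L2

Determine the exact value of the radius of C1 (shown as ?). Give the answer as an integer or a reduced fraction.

20

1. [C1‖L1]  r_C1² − 400 = 0  ⇒  r_C1 = 20 (r>0 drops 1)
2. [C1‖L2]  r_C1² − 400 = 0  ⇒  r_C1 = 20 (r>0 drops 1)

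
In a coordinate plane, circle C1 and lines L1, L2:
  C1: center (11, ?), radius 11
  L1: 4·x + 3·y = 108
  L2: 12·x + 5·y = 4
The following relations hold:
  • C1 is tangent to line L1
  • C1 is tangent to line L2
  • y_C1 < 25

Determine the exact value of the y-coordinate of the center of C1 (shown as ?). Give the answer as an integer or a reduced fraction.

3

1. [C1‖L1]  y_C1² − (128/3)y_C1 + 119 = 0  ⇒  y_C1 = 3 or 119/3
2. [C1‖L2]  y_C1² + (256/5)y_C1 − 813/5 = 0  ⇒  y_C1 = -271/5 or 3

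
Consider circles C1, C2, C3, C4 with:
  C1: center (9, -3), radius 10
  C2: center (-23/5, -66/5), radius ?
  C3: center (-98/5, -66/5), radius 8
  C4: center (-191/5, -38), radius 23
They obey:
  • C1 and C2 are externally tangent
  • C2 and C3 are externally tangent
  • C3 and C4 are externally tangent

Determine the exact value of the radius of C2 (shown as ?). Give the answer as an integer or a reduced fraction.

7

1. [ext C1·C2]  r_C2² + 20r_C2 − 189 = 0  ⇒  r_C2 = 7 (r>0 drops 1)
2. [ext C2·C3]  r_C2² + 16r_C2 − 161 = 0  ⇒  r_C2 = 7 (r>0 drops 1)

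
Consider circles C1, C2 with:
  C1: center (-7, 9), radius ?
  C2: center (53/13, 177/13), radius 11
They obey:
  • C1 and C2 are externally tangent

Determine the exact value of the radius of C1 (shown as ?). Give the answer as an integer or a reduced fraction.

1. [ext C1·C2]  r_C1² + 22r_C1 − 23 = 0  ⇒  r_C1 = 1 (r>0 drops 1)

1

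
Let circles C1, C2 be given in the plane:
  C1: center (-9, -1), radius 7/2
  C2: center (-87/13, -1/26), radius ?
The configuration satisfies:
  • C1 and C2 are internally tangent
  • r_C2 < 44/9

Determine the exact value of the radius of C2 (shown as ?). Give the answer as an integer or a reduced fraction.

1. [int C1,C2]  r_C2² − 7r_C2 + 6 = 0  ⇒  r_C2 = 1 or 6
2. given r_C2 < 44/9: keep 1

1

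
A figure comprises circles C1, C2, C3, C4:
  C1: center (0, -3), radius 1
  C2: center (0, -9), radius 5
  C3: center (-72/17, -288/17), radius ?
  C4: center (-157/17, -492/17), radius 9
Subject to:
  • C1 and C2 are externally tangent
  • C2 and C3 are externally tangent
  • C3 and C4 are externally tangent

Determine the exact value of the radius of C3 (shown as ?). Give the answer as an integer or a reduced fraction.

4

1. [ext C2·C3]  r_C3² + 10r_C3 − 56 = 0  ⇒  r_C3 = 4 (r>0 drops 1)
2. [ext C3·C4]  r_C3² + 18r_C3 − 88 = 0  ⇒  r_C3 = 4 (r>0 drops 1)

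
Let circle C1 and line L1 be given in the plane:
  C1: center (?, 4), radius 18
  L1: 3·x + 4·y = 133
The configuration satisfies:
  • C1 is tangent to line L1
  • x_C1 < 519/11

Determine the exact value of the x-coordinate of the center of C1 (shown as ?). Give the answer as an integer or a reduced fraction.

9

1. [C1‖L1]  x_C1² − 78x_C1 + 621 = 0  ⇒  x_C1 = 9 or 69
2. given x_C1 < 519/11: keep 9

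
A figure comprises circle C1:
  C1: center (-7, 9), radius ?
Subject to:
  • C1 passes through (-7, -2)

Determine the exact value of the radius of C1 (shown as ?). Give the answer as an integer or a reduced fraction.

1. [C1∋P]  r_C1² − 121 = 0  ⇒  r_C1 = 11 (r>0 drops 1)

11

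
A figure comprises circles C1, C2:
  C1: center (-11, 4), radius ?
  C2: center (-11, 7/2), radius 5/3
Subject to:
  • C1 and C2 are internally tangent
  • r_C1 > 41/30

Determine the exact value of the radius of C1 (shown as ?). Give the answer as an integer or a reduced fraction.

1. [int C1,C2]  r_C1² − (10/3)r_C1 + 91/36 = 0  ⇒  r_C1 = 7/6 or 13/6
2. given r_C1 > 41/30: keep 13/6

13/6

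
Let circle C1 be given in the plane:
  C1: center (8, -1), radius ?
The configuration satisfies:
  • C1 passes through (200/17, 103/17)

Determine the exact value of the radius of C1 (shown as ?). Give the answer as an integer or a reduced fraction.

1. [C1∋P]  r_C1² − 64 = 0  ⇒  r_C1 = 8 (r>0 drops 1)

8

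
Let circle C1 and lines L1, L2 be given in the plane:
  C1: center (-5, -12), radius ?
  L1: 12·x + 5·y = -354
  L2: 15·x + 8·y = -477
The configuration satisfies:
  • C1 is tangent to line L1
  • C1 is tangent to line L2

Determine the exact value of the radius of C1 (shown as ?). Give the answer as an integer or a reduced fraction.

18

1. [C1‖L1]  r_C1² − 324 = 0  ⇒  r_C1 = 18 (r>0 drops 1)
2. [C1‖L2]  r_C1² − 324 = 0  ⇒  r_C1 = 18 (r>0 drops 1)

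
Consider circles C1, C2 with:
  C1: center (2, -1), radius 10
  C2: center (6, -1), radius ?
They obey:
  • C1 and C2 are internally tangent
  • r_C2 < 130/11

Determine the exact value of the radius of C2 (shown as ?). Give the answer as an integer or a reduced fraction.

6

1. [int C1,C2]  r_C2² − 20r_C2 + 84 = 0  ⇒  r_C2 = 6 or 14
2. given r_C2 < 130/11: keep 6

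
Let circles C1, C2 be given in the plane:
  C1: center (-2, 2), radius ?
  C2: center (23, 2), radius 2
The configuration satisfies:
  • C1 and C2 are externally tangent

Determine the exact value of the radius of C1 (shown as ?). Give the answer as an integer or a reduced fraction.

23

1. [ext C1·C2]  r_C1² + 4r_C1 − 621 = 0  ⇒  r_C1 = 23 (r>0 drops 1)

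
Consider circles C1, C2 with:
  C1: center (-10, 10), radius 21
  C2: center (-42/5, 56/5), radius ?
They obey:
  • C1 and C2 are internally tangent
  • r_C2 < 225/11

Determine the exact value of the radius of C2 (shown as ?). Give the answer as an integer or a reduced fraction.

1. [int C1,C2]  r_C2² − 42r_C2 + 437 = 0  ⇒  r_C2 = 19 or 23
2. given r_C2 < 225/11: keep 19

19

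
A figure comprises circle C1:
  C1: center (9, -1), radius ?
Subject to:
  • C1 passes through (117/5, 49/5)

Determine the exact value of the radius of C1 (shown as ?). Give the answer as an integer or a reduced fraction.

1. [C1∋P]  r_C1² − 324 = 0  ⇒  r_C1 = 18 (r>0 drops 1)

18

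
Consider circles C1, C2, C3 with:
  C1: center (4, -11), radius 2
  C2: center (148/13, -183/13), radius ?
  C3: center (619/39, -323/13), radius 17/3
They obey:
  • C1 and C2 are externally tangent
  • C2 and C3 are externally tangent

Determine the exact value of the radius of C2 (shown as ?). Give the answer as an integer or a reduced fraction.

6

1. [ext C1·C2]  r_C2² + 4r_C2 − 60 = 0  ⇒  r_C2 = 6 (r>0 drops 1)
2. [ext C2·C3]  r_C2² + (34/3)r_C2 − 104 = 0  ⇒  r_C2 = 6 (r>0 drops 1)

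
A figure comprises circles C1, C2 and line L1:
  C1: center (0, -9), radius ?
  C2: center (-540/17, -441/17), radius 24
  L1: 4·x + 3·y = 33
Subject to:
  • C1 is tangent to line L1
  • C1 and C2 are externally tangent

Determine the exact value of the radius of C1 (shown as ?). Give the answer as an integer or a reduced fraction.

12

1. [C1‖L1]  r_C1² − 144 = 0  ⇒  r_C1 = 12 (r>0 drops 1)
2. [ext C1·C2]  r_C1² + 48r_C1 − 720 = 0  ⇒  r_C1 = 12 (r>0 drops 1)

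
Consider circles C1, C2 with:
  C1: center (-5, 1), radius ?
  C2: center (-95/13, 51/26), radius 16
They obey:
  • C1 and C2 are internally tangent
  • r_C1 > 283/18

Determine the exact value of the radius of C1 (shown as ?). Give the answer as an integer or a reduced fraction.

37/2

1. [int C1,C2]  r_C1² − 32r_C1 + 999/4 = 0  ⇒  r_C1 = 27/2 or 37/2
2. given r_C1 > 283/18: keep 37/2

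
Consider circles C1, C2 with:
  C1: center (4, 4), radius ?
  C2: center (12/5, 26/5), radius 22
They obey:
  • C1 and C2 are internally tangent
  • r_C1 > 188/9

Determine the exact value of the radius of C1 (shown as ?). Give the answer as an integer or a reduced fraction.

1. [int C1,C2]  r_C1² − 44r_C1 + 480 = 0  ⇒  r_C1 = 20 or 24
2. given r_C1 > 188/9: keep 24

24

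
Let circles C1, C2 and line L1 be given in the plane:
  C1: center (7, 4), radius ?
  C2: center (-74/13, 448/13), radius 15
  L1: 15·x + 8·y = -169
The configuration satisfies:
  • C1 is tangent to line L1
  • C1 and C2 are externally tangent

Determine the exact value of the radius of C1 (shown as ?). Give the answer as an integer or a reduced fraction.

1. [C1‖L1]  r_C1² − 324 = 0  ⇒  r_C1 = 18 (r>0 drops 1)
2. [ext C1·C2]  r_C1² + 30r_C1 − 864 = 0  ⇒  r_C1 = 18 (r>0 drops 1)

18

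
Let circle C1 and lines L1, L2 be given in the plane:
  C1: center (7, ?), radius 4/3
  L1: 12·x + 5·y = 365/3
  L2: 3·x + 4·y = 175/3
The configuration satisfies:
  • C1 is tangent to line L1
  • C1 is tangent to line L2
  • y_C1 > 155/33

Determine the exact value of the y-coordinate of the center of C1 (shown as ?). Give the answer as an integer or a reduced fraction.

1. [C1‖L1]  y_C1² − (226/15)y_C1 + 671/15 = 0  ⇒  y_C1 = 61/15 or 11
2. [C1‖L2]  y_C1² − (56/3)y_C1 + 253/3 = 0  ⇒  y_C1 = 23/3 or 11

11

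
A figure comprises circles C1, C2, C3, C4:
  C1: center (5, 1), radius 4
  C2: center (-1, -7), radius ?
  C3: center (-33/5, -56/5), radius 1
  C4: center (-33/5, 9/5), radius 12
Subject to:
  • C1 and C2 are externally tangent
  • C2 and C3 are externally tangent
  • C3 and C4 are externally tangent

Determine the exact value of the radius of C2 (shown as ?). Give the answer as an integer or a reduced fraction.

6

1. [ext C1·C2]  r_C2² + 8r_C2 − 84 = 0  ⇒  r_C2 = 6 (r>0 drops 1)
2. [ext C2·C3]  r_C2² + 2r_C2 − 48 = 0  ⇒  r_C2 = 6 (r>0 drops 1)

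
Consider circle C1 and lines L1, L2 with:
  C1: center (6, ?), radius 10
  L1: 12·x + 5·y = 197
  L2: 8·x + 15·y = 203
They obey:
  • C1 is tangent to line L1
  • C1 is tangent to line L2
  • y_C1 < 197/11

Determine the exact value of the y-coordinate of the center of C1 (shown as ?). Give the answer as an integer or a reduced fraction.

1. [C1‖L1]  y_C1² − 50y_C1 − 51 = 0  ⇒  y_C1 = -1 or 51
2. [C1‖L2]  y_C1² − (62/3)y_C1 − 65/3 = 0  ⇒  y_C1 = -1 or 65/3

-1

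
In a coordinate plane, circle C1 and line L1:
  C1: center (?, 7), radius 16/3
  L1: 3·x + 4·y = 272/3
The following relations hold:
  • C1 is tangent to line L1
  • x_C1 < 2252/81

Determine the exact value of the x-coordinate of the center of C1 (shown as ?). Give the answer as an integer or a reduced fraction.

1. [C1‖L1]  x_C1² − (376/9)x_C1 + 1072/3 = 0  ⇒  x_C1 = 12 or 268/9
2. given x_C1 < 2252/81: keep 12

12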